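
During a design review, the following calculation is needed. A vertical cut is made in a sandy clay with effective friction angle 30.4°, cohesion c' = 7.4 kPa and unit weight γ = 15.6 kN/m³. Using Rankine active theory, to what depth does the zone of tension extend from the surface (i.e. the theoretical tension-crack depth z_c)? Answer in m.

K_a = tan²(45° − 30.4°/2) = 0.3280; √K_a = 0.5727.
The active pressure is zero where K_a γ z = 2c√K_a, so z_c = 2c/(γ√K_a) = 2×7.4/(15.6×0.5727) = 1.657 m.

1.66 m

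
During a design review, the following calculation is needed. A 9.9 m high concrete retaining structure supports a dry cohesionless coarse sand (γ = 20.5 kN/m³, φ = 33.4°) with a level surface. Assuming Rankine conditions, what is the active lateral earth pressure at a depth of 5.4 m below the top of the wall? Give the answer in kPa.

K_a = (1 − sin φ)/(1 + sin φ) = 0.2899.
σ_h = K_a γ z = 0.2899 × 20.5 × 5.4 = 32.09 kPa.

32.1 kPa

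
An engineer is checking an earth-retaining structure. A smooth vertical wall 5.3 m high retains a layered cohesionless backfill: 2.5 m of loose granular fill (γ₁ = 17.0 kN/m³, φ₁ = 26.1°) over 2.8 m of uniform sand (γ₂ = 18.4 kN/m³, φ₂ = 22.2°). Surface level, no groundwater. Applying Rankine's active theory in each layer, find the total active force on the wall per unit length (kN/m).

107 kN/m

K_a1 = tan²(45°−26.1°/2) = 0.3889; K_a2 = tan²(45°−22.2°/2) = 0.4515.
Layer 1: σ at base = K_a1 γ₁ h₁ = 16.53 kPa; P₁ = ½×16.53×2.5 = 20.66.
Layer 2: σ_v at top = γ₁h₁ = 42.50; σ_h top = K_a2×42.50 = 19.19; σ_h base = K_a2×(42.50+18.4×2.8) = 42.45.
P₂ = ½(19.19+42.45)×2.8 = 86.30. Total P_a = 20.66+86.30 = 107.0 kN/m.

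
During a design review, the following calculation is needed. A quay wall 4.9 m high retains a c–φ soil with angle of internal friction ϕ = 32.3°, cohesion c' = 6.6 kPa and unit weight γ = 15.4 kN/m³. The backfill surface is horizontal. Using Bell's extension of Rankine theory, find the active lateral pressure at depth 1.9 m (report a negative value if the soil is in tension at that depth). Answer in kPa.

K_a = (1 − sin φ)/(1 + sin φ) = 0.3035.
σ_a = K_a γ z − 2c√K_a = 0.3035×15.4×1.9 − 2×6.6×0.5509 = 1.608 kPa.

1.61 kPa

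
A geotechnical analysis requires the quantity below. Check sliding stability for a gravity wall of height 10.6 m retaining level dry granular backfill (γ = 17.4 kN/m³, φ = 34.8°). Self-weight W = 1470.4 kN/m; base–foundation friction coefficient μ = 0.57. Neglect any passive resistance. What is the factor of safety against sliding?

K_a = tan²(45° − 34.8°/2) = 0.2733.
P_a = ½K_aγH² = 0.5×0.2733×17.4×10.6² = 267.2 kN/m, acting at H/3 = 3.533 m above the base.
FS_sliding = μW / P_a = 0.57×1470.4 / 267.2 = 3.137.

3.14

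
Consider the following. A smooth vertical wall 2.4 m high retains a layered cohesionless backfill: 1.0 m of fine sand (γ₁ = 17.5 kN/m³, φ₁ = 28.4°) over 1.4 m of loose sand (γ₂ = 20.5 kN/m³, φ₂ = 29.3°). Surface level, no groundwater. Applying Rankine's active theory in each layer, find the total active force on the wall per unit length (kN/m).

K_a1 = tan²(45°−28.4°/2) = 0.3554; K_a2 = tan²(45°−29.3°/2) = 0.3428.
Layer 1: σ at base = K_a1 γ₁ h₁ = 6.219 kPa; P₁ = ½×6.219×1.0 = 3.109.
Layer 2: σ_v at top = γ₁h₁ = 17.50; σ_h top = K_a2×17.50 = 6.000; σ_h base = K_a2×(17.50+20.5×1.4) = 15.84.
P₂ = ½(6.000+15.84)×1.4 = 15.29. Total P_a = 3.109+15.29 = 18.40 kN/m.

18.4 kN/m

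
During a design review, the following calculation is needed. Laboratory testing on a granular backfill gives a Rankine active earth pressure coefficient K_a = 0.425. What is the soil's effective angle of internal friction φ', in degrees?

K_a = tan²(45° − φ/2) ⇒ 45° − φ/2 = arctan(√0.425) = 33.10°.
φ = 2(45° − 33.10°) = 23.80°.

23.8°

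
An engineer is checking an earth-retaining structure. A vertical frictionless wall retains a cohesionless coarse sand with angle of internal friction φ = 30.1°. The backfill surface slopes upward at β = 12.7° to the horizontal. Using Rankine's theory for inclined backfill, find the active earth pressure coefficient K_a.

K_a = cos β · (cos β − √(cos²β − cos²φ)) / (cos β + √(cos²β − cos²φ)).
cos β = 0.9755, cos φ = 0.8652, √(cos²β − cos²φ) = 0.4508.
K_a = 0.9755 × (0.9755 − 0.4508)/(0.9755 + 0.4508) = 0.3589.

0.359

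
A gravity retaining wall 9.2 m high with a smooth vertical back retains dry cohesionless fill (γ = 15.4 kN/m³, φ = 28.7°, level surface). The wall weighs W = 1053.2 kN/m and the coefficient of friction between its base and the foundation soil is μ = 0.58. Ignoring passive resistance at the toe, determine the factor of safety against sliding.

K_a = tan²(45° − 28.7°/2) = 0.3511.
P_a = ½K_aγH² = 0.5×0.3511×15.4×9.2² = 228.9 kN/m, acting at H/3 = 3.067 m above the base.
FS_sliding = μW / P_a = 0.58×1053.2 / 228.9 = 2.669.

2.67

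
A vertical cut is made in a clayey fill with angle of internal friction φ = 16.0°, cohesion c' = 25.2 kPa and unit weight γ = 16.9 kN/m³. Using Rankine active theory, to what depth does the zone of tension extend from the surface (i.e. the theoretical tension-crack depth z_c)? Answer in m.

K_a = tan²(45° − 16.0°/2) = 0.5678; √K_a = 0.7536.
The active pressure is zero where K_a γ z = 2c√K_a, so z_c = 2c/(γ√K_a) = 2×25.2/(16.9×0.7536) = 3.958 m.

3.96 m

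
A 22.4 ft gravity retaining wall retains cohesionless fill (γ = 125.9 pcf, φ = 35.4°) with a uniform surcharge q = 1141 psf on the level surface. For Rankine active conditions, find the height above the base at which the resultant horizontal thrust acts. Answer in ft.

9.14 ft

K_a = 0.2664.
Triangular part P₁ = ½K_aγH² = 8414 at H/3 = 7.467 ft; rectangular part P₂ = K_a q H = 6809 at H/2 = 11.20 ft.
ȳ = (P₁·7.467 + P₂·11.20)/(P₁+P₂) = 9.136 ft.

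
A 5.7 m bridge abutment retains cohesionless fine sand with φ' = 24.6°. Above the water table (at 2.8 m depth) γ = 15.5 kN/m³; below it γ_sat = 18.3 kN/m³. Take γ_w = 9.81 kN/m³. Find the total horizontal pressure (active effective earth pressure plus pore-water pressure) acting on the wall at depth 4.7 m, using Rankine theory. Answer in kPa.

43.2 kPa

K_a = (1 − sin φ)/(1 + sin φ) = 0.4121.
γ' = 18.3 − 9.81 = 8.490 kN/m³.
Effective vertical stress at 4.7 m: σ'_v = 15.5×2.8 + 8.490×1.90 = 59.53 kPa.
σ'_h = K_a σ'_v = 0.4121 × 59.53 = 24.54 kPa; u = γ_w × 1.90 = 18.64 kPa.
Total σ_h = 24.54 + 18.64 = 43.17 kPa.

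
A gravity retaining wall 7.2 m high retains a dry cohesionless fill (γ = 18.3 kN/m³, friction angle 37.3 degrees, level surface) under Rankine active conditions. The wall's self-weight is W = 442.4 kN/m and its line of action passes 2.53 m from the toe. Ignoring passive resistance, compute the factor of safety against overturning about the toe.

4.01

K_a = tan²(45° − 37.3°/2) = 0.2453.
P_a = ½K_aγH² = 0.5×0.2453×18.3×7.2² = 116.4 kN/m, acting at H/3 = 2.400 m above the base.
Overturning moment M_o = P_a × H/3 = 116.4 × 2.400 = 279.3.
Resisting moment M_r = W × 2.53 = 442.4 × 2.53 = 1119.
FS_overturning = M_r/M_o = 1119/279.3 = 4.007.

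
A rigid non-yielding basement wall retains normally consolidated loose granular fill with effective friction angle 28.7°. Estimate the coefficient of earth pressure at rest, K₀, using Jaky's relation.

K₀ = 1 − sin φ' = 1 − sin 28.7° = 0.5198.

0.520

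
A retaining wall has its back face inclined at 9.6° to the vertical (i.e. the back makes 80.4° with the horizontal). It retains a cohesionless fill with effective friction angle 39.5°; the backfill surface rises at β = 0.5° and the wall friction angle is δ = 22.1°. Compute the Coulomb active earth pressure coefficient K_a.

K_a = sin²(α+φ) / [sin²α · sin(α−δ) · (1 + √{sin(φ+δ)sin(φ−β) / (sin(α−δ)sin(α+β))})²].
With α = 80.4°, φ = 39.5°, δ = 22.1°, β = 0.5°: K_a = 0.2768.

0.277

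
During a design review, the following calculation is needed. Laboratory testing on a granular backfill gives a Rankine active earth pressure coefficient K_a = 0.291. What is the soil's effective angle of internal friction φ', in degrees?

K_a = tan²(45° − φ/2) ⇒ 45° − φ/2 = arctan(√0.291) = 28.34°.
φ = 2(45° − 28.34°) = 33.31°.

33.3°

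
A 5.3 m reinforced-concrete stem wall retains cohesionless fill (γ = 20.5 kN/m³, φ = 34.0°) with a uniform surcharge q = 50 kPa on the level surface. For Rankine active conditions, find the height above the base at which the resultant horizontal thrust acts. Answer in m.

K_a = 0.2827.
Triangular part P₁ = ½K_aγH² = 81.40 at H/3 = 1.767 m; rectangular part P₂ = K_a q H = 74.92 at H/2 = 2.650 m.
ȳ = (P₁·1.767 + P₂·2.650)/(P₁+P₂) = 2.190 m.

2.19 m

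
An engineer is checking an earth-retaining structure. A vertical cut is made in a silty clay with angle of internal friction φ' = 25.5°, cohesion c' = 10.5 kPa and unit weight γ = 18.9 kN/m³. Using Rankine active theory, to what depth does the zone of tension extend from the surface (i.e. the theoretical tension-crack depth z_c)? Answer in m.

1.76 m

K_a = tan²(45° − 25.5°/2) = 0.3981; √K_a = 0.6310.
The active pressure is zero where K_a γ z = 2c√K_a, so z_c = 2c/(γ√K_a) = 2×10.5/(18.9×0.6310) = 1.761 m.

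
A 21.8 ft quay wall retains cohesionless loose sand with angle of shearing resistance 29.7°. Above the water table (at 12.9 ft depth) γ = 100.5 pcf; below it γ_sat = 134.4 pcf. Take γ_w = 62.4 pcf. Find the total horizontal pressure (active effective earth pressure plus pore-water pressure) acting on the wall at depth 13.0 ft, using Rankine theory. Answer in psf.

446 psf

K_a = (1 − sin φ)/(1 + sin φ) = 0.3374.
γ' = 134.4 − 62.4 = 72.00 pcf.
Effective vertical stress at 13.0 ft: σ'_v = 100.5×12.9 + 72.00×0.1000 = 1304 psf.
σ'_h = K_a σ'_v = 0.3374 × 1304 = 439.8 psf; u = γ_w × 0.1000 = 6.240 psf.
Total σ_h = 439.8 + 6.240 = 446.1 psf.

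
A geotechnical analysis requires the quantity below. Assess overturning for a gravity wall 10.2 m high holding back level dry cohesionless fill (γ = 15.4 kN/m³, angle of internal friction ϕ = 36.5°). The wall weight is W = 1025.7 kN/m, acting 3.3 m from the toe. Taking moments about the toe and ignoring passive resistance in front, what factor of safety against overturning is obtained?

4.89

K_a = tan²(45° − 36.5°/2) = 0.2541.
P_a = ½K_aγH² = 0.5×0.2541×15.4×10.2² = 203.5 kN/m, acting at H/3 = 3.400 m above the base.
Overturning moment M_o = P_a × H/3 = 203.5 × 3.400 = 692.0.
Resisting moment M_r = W × 3.3 = 1025.7 × 3.3 = 3385.
FS_overturning = M_r/M_o = 3385/692.0 = 4.891.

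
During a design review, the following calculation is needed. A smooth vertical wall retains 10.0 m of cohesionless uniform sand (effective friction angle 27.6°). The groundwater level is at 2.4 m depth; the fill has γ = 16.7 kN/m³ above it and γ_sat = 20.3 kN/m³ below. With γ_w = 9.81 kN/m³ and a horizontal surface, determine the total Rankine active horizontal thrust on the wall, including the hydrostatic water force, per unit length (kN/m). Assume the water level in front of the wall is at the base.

K_a = tan²(45° − φ/2) = 0.3668.
γ' = 20.3 − 9.81 = 10.49 kN/m³. Depth below WT = 7.6 m.
σ'_h at WT = K_a γ d_w = 14.70 kPa; at base = 14.70 + K_a γ' × 7.6 = 43.94 kPa.
P₁ (0–2.4 m) = ½×14.70×2.4 = 17.64. P₂ (2.4–10.0 m) = ½(14.70+43.94)×7.6 = 222.8.
P_w = ½ γ_w h₂² = 0.5×9.81×7.6² = 283.3. Total = 17.64+222.8+283.3 = 523.8 kN/m.

524 kN/m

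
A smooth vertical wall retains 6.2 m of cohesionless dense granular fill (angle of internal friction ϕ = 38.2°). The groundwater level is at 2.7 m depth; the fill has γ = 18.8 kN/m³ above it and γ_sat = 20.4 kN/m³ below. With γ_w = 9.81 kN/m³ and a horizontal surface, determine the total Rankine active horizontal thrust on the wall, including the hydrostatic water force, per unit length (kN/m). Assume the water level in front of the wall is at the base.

K_a = tan²(45° − φ/2) = 0.2358.
γ' = 20.4 − 9.81 = 10.59 kN/m³. Depth below WT = 3.5 m.
σ'_h at WT = K_a γ d_w = 11.97 kPa; at base = 11.97 + K_a γ' × 3.5 = 20.71 kPa.
P₁ (0–2.7 m) = ½×11.97×2.7 = 16.16. P₂ (2.7–6.2 m) = ½(11.97+20.71)×3.5 = 57.18.
P_w = ½ γ_w h₂² = 0.5×9.81×3.5² = 60.09. Total = 16.16+57.18+60.09 = 133.4 kN/m.

133 kN/m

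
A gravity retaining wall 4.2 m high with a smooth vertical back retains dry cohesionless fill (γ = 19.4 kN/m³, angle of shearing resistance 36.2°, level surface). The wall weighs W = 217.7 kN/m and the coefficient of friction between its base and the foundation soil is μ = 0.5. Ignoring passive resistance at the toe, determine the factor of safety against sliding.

2.47

K_a = tan²(45° − 36.2°/2) = 0.2574.
P_a = ½K_aγH² = 0.5×0.2574×19.4×4.2² = 44.04 kN/m, acting at H/3 = 1.400 m above the base.
FS_sliding = μW / P_a = 0.5×217.7 / 44.04 = 2.472.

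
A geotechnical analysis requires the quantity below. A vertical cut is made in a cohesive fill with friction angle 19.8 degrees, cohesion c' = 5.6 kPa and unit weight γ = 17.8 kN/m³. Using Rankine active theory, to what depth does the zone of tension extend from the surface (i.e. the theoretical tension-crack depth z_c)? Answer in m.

0.895 m

K_a = tan²(45° − 19.8°/2) = 0.4939; √K_a = 0.7028.
The active pressure is zero where K_a γ z = 2c√K_a, so z_c = 2c/(γ√K_a) = 2×5.6/(17.8×0.7028) = 0.8953 m.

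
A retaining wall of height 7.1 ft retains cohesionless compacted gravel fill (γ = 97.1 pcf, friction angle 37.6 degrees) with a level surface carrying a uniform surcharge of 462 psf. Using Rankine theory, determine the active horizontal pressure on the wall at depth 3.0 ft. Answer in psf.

182 psf

K_a = (1 − sin φ)/(1 + sin φ) = 0.2421.
σ_v = γz + q = 97.1 × 3.0 + 462 = 753.3 psf.
σ_h = K_a σ_v = 0.2421 × 753.3 = 182.4 psf.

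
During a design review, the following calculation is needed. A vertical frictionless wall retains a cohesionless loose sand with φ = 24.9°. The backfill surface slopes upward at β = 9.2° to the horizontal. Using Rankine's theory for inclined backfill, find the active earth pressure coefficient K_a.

0.429

K_a = cos β · (cos β − √(cos²β − cos²φ)) / (cos β + √(cos²β − cos²φ)).
cos β = 0.9871, cos φ = 0.9070, √(cos²β − cos²φ) = 0.3895.
K_a = 0.9871 × (0.9871 − 0.3895)/(0.9871 + 0.3895) = 0.4285.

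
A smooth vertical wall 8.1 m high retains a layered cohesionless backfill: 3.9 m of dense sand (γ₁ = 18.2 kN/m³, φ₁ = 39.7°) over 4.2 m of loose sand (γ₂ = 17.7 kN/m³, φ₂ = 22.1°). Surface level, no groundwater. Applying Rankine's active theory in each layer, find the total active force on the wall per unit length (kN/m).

K_a1 = tan²(45°−39.7°/2) = 0.2204; K_a2 = tan²(45°−22.1°/2) = 0.4533.
Layer 1: σ at base = K_a1 γ₁ h₁ = 15.65 kPa; P₁ = ½×15.65×3.9 = 30.51.
Layer 2: σ_v at top = γ₁h₁ = 70.98; σ_h top = K_a2×70.98 = 32.17; σ_h base = K_a2×(70.98+17.7×4.2) = 65.87.
P₂ = ½(32.17+65.87)×4.2 = 205.9. Total P_a = 30.51+205.9 = 236.4 kN/m.

236 kN/m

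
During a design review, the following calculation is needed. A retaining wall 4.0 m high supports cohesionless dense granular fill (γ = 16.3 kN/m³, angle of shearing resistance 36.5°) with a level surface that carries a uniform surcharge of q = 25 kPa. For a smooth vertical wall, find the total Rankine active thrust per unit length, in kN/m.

58.5 kN/m

K_a = tan²(45° − φ/2) = 0.2541.
Soil triangle: ½ K_a γ H² = 0.5×0.2541×16.3×4.0² = 33.13 kN/m.
Surcharge rectangle: K_a q H = 0.2541×25×4.0 = 25.41 kN/m.
Total = 33.13 + 25.41 = 58.53 kN/m.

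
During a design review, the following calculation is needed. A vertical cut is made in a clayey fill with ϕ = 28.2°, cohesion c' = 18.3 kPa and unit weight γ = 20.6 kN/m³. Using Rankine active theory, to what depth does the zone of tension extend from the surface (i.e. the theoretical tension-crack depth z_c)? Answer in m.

2.97 m

K_a = tan²(45° − 28.2°/2) = 0.3582; √K_a = 0.5985.
The active pressure is zero where K_a γ z = 2c√K_a, so z_c = 2c/(γ√K_a) = 2×18.3/(20.6×0.5985) = 2.969 m.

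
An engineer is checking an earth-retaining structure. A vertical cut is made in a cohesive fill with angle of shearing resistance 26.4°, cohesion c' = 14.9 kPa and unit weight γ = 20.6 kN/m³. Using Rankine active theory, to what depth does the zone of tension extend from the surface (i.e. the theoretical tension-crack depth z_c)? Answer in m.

K_a = tan²(45° − 26.4°/2) = 0.3844; √K_a = 0.6200.
The active pressure is zero where K_a γ z = 2c√K_a, so z_c = 2c/(γ√K_a) = 2×14.9/(20.6×0.6200) = 2.333 m.

2.33 m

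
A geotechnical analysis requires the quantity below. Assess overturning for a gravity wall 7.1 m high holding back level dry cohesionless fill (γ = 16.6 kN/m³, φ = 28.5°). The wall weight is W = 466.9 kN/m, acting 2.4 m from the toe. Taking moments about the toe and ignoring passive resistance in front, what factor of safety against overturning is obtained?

3.20

K_a = tan²(45° − 28.5°/2) = 0.3540.
P_a = ½K_aγH² = 0.5×0.3540×16.6×7.1² = 148.1 kN/m, acting at H/3 = 2.367 m above the base.
Overturning moment M_o = P_a × H/3 = 148.1 × 2.367 = 350.5.
Resisting moment M_r = W × 2.4 = 466.9 × 2.4 = 1121.
FS_overturning = M_r/M_o = 1121/350.5 = 3.197.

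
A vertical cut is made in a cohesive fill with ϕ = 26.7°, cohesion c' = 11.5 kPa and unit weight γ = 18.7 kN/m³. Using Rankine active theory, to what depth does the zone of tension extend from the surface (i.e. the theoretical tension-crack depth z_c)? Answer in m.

K_a = tan²(45° − 26.7°/2) = 0.3800; √K_a = 0.6164.
The active pressure is zero where K_a γ z = 2c√K_a, so z_c = 2c/(γ√K_a) = 2×11.5/(18.7×0.6164) = 1.995 m.

2.00 m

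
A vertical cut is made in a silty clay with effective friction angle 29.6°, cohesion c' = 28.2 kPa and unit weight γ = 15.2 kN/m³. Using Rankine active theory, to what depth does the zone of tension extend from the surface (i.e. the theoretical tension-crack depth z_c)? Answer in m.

6.38 m

K_a = tan²(45° − 29.6°/2) = 0.3387; √K_a = 0.5820.
The active pressure is zero where K_a γ z = 2c√K_a, so z_c = 2c/(γ√K_a) = 2×28.2/(15.2×0.5820) = 6.375 m.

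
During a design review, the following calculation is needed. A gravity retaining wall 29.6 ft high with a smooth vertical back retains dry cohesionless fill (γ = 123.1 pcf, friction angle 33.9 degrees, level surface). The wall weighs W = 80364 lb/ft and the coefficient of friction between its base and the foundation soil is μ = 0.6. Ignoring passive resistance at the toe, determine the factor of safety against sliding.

K_a = tan²(45° − 33.9°/2) = 0.2839.
P_a = ½K_aγH² = 0.5×0.2839×123.1×29.6² = 15310 lb/ft, acting at H/3 = 9.867 ft above the base.
FS_sliding = μW / P_a = 0.6×80364 / 15310 = 3.149.

3.15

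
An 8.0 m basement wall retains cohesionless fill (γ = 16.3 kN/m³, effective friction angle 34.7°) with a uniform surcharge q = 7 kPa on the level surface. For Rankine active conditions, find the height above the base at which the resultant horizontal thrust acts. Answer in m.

2.80 m

K_a = 0.2745.
Triangular part P₁ = ½K_aγH² = 143.2 at H/3 = 2.667 m; rectangular part P₂ = K_a q H = 15.37 at H/2 = 4.000 m.
ȳ = (P₁·2.667 + P₂·4.000)/(P₁+P₂) = 2.796 m.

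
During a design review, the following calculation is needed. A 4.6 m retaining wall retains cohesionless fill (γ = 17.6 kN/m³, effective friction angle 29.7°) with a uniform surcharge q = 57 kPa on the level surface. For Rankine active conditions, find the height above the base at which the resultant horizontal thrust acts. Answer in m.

K_a = 0.3374.
Triangular part P₁ = ½K_aγH² = 62.82 at H/3 = 1.533 m; rectangular part P₂ = K_a q H = 88.46 at H/2 = 2.300 m.
ȳ = (P₁·1.533 + P₂·2.300)/(P₁+P₂) = 1.982 m.

1.98 m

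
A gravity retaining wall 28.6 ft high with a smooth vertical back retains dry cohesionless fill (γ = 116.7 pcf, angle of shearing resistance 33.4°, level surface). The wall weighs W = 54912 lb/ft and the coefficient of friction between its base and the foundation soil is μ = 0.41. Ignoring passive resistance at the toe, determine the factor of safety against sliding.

1.63

K_a = tan²(45° − 33.4°/2) = 0.2899.
P_a = ½K_aγH² = 0.5×0.2899×116.7×28.6² = 13840 lb/ft, acting at H/3 = 9.533 ft above the base.
FS_sliding = μW / P_a = 0.41×54912 / 13840 = 1.627.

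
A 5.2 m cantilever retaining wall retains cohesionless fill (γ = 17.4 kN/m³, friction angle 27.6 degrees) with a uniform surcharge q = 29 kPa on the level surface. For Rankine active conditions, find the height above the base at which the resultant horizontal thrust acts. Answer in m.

2.07 m

K_a = 0.3668.
Triangular part P₁ = ½K_aγH² = 86.28 at H/3 = 1.733 m; rectangular part P₂ = K_a q H = 55.31 at H/2 = 2.600 m.
ȳ = (P₁·1.733 + P₂·2.600)/(P₁+P₂) = 2.072 m.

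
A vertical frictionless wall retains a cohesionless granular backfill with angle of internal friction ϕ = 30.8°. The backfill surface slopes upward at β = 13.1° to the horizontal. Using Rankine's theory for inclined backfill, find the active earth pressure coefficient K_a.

K_a = cos β · (cos β − √(cos²β − cos²φ)) / (cos β + √(cos²β − cos²φ)).
cos β = 0.9740, cos φ = 0.8590, √(cos²β − cos²φ) = 0.4591.
K_a = 0.9740 × (0.9740 − 0.4591)/(0.9740 + 0.4591) = 0.3499.

0.350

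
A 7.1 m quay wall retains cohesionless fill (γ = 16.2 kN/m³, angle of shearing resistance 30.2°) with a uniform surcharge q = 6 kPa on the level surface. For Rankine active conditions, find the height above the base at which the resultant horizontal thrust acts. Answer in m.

2.48 m

K_a = 0.3307.
Triangular part P₁ = ½K_aγH² = 135.0 at H/3 = 2.367 m; rectangular part P₂ = K_a q H = 14.09 at H/2 = 3.550 m.
ȳ = (P₁·2.367 + P₂·3.550)/(P₁+P₂) = 2.478 m.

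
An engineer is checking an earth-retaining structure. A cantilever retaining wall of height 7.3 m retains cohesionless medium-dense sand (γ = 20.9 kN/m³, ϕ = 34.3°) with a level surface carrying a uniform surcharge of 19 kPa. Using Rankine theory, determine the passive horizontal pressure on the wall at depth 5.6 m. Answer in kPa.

K_p = (1 + sin φ)/(1 − sin φ) = 3.582.
σ_v = γz + q = 20.9 × 5.6 + 19 = 136.0 kPa.
σ_h = K_p σ_v = 3.582 × 136.0 = 487.3 kPa.

487 kPa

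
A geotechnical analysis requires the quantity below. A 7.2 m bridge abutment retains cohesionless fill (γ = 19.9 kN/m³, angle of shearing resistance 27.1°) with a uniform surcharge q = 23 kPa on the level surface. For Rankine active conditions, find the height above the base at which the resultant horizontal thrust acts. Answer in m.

2.69 m

K_a = 0.3741.
Triangular part P₁ = ½K_aγH² = 192.9 at H/3 = 2.400 m; rectangular part P₂ = K_a q H = 61.94 at H/2 = 3.600 m.
ȳ = (P₁·2.400 + P₂·3.600)/(P₁+P₂) = 2.692 m.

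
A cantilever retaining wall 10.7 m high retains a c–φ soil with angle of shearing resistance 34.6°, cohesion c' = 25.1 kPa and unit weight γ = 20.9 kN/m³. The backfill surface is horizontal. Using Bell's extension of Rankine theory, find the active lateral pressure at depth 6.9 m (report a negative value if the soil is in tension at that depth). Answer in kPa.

K_a = (1 − sin φ)/(1 + sin φ) = 0.2756.
σ_a = K_a γ z − 2c√K_a = 0.2756×20.9×6.9 − 2×25.1×0.5250 = 13.39 kPa.

13.4 kPa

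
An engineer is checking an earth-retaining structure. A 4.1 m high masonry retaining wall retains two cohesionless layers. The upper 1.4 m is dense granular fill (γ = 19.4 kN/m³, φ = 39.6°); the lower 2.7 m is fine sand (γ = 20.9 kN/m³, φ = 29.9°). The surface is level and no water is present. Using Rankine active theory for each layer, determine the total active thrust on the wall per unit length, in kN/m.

K_a1 = tan²(45°−39.6°/2) = 0.2214; K_a2 = tan²(45°−29.9°/2) = 0.3347.
Layer 1: σ at base = K_a1 γ₁ h₁ = 6.014 kPa; P₁ = ½×6.014×1.4 = 4.210.
Layer 2: σ_v at top = γ₁h₁ = 27.16; σ_h top = K_a2×27.16 = 9.090; σ_h base = K_a2×(27.16+20.9×2.7) = 27.98.
P₂ = ½(9.090+27.98)×2.7 = 50.04. Total P_a = 4.210+50.04 = 54.25 kN/m.

54.2 kN/m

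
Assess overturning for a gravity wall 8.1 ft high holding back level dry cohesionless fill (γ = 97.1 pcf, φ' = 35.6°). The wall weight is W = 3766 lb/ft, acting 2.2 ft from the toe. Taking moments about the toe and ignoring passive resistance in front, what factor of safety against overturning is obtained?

K_a = tan²(45° − 35.6°/2) = 0.2641.
P_a = ½K_aγH² = 0.5×0.2641×97.1×8.1² = 841.3 lb/ft, acting at H/3 = 2.700 ft above the base.
Overturning moment M_o = P_a × H/3 = 841.3 × 2.700 = 2272.
Resisting moment M_r = W × 2.2 = 3766 × 2.2 = 8285.
FS_overturning = M_r/M_o = 8285/2272 = 3.647.

3.65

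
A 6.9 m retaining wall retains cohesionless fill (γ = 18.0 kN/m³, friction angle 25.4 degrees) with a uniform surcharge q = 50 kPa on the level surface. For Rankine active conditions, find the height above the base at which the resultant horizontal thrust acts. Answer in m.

2.81 m

K_a = 0.3996.
Triangular part P₁ = ½K_aγH² = 171.2 at H/3 = 2.300 m; rectangular part P₂ = K_a q H = 137.9 at H/2 = 3.450 m.
ȳ = (P₁·2.300 + P₂·3.450)/(P₁+P₂) = 2.813 m.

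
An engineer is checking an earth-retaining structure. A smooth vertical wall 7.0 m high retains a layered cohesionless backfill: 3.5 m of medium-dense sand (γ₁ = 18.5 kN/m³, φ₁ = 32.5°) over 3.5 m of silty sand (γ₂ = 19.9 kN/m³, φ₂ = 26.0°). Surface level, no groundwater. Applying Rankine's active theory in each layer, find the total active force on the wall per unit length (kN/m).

K_a1 = tan²(45°−32.5°/2) = 0.3010; K_a2 = tan²(45°−26.0°/2) = 0.3905.
Layer 1: σ at base = K_a1 γ₁ h₁ = 19.49 kPa; P₁ = ½×19.49×3.5 = 34.11.
Layer 2: σ_v at top = γ₁h₁ = 64.75; σ_h top = K_a2×64.75 = 25.28; σ_h base = K_a2×(64.75+19.9×3.5) = 52.48.
P₂ = ½(25.28+52.48)×3.5 = 136.1. Total P_a = 34.11+136.1 = 170.2 kN/m.

170 kN/m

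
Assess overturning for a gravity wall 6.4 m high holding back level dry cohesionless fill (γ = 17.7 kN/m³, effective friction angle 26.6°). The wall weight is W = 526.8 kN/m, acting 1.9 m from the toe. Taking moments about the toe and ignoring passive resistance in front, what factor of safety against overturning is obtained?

3.39

K_a = tan²(45° − 26.6°/2) = 0.3814.
P_a = ½K_aγH² = 0.5×0.3814×17.7×6.4² = 138.3 kN/m, acting at H/3 = 2.133 m above the base.
Overturning moment M_o = P_a × H/3 = 138.3 × 2.133 = 295.0.
Resisting moment M_r = W × 1.9 = 526.8 × 1.9 = 1001.
FS_overturning = M_r/M_o = 1001/295.0 = 3.393.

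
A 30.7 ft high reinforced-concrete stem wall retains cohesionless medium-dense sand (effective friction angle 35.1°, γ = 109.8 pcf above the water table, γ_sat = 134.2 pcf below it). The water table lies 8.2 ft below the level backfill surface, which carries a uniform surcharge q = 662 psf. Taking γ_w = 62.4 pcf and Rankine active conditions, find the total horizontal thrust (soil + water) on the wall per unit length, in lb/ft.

K_a = tan²(45° − φ/2) = 0.2698.
γ' = 134.2 − 62.4 = 71.80 pcf. h₂ = H − d_w = 22.5 ft.
σ'_h: at surface K_a·q = 178.6; at WT K_a(q+γd_w) = 421.6; at base K_a(q+γd_w+γ'h₂) = 857.5 psf.
P₁ = ½(178.6+421.6)×8.2 = 2461; P₂ = ½(421.6+857.5)×22.5 = 14390; P_w = ½γ_w h₂² = 15800.
Total = 2461+14390+15800 = 32650 lb/ft.

32600 lb/ft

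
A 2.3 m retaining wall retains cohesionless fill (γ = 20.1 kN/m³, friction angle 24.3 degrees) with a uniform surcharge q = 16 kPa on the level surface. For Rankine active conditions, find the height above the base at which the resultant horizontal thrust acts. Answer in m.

K_a = 0.4169.
Triangular part P₁ = ½K_aγH² = 22.17 at H/3 = 0.7667 m; rectangular part P₂ = K_a q H = 15.34 at H/2 = 1.150 m.
ȳ = (P₁·0.7667 + P₂·1.150)/(P₁+P₂) = 0.9235 m.

0.923 m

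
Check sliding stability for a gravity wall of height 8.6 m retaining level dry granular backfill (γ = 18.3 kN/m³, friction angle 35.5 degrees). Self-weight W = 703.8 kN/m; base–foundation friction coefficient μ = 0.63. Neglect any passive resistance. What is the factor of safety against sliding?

K_a = tan²(45° − 35.5°/2) = 0.2653.
P_a = ½K_aγH² = 0.5×0.2653×18.3×8.6² = 179.5 kN/m, acting at H/3 = 2.867 m above the base.
FS_sliding = μW / P_a = 0.63×703.8 / 179.5 = 2.470.

2.47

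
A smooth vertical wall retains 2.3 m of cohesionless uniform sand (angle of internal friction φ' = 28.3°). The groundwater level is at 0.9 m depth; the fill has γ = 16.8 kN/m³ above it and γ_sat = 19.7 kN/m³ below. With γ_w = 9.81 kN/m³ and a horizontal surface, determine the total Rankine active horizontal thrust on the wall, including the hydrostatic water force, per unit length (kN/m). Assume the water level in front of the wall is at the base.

K_a = tan²(45° − φ/2) = 0.3568.
γ' = 19.7 − 9.81 = 9.890 kN/m³. Depth below WT = 1.4 m.
σ'_h at WT = K_a γ d_w = 5.394 kPa; at base = 5.394 + K_a γ' × 1.4 = 10.33 kPa.
P₁ (0–0.9 m) = ½×5.394×0.9 = 2.427. P₂ (0.9–2.3 m) = ½(5.394+10.33)×1.4 = 11.01.
P_w = ½ γ_w h₂² = 0.5×9.81×1.4² = 9.614. Total = 2.427+11.01+9.614 = 23.05 kN/m.

23.1 kN/m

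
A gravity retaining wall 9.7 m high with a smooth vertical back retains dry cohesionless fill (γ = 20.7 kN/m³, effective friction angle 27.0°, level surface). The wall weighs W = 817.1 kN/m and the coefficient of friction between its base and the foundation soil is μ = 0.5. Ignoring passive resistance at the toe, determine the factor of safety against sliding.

1.12

K_a = tan²(45° − 27.0°/2) = 0.3755.
P_a = ½K_aγH² = 0.5×0.3755×20.7×9.7² = 365.7 kN/m, acting at H/3 = 3.233 m above the base.
FS_sliding = μW / P_a = 0.5×817.1 / 365.7 = 1.117.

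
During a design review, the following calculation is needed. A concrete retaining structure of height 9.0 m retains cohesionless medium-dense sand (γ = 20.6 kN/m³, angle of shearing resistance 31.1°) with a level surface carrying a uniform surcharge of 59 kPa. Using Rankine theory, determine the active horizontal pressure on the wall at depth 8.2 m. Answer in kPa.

72.7 kPa

K_a = (1 − sin φ)/(1 + sin φ) = 0.3188.
σ_v = γz + q = 20.6 × 8.2 + 59 = 227.9 kPa.
σ_h = K_a σ_v = 0.3188 × 227.9 = 72.66 kPa.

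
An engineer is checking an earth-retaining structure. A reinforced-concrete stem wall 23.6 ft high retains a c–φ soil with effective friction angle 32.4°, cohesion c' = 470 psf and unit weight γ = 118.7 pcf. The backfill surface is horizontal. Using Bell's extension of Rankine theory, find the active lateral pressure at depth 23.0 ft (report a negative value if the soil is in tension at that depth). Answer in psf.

K_a = (1 − sin φ)/(1 + sin φ) = 0.3022.
σ_a = K_a γ z − 2c√K_a = 0.3022×118.7×23.0 − 2×470×0.5498 = 308.3 psf.

308 psf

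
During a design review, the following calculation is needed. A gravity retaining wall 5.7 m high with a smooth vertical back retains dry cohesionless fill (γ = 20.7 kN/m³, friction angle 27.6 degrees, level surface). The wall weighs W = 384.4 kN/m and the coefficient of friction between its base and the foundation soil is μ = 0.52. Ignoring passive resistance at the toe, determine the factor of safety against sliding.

1.62

K_a = tan²(45° − 27.6°/2) = 0.3668.
P_a = ½K_aγH² = 0.5×0.3668×20.7×5.7² = 123.3 kN/m, acting at H/3 = 1.900 m above the base.
FS_sliding = μW / P_a = 0.52×384.4 / 123.3 = 1.621.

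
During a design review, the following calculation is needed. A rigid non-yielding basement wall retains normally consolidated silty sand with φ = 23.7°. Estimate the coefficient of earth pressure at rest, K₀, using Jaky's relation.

0.598

K₀ = 1 − sin φ' = 1 − sin 23.7° = 0.5981.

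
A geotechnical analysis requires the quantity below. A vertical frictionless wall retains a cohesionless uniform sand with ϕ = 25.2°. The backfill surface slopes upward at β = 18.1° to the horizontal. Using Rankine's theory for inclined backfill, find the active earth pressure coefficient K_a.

0.505

K_a = cos β · (cos β − √(cos²β − cos²φ)) / (cos β + √(cos²β − cos²φ)).
cos β = 0.9505, cos φ = 0.9048, √(cos²β − cos²φ) = 0.2911.
K_a = 0.9505 × (0.9505 − 0.2911)/(0.9505 + 0.2911) = 0.5048.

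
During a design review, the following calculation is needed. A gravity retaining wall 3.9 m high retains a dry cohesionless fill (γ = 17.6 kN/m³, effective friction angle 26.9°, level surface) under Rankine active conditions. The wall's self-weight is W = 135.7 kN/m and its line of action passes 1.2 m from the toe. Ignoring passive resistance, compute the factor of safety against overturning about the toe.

2.48

K_a = tan²(45° − 26.9°/2) = 0.3770.
P_a = ½K_aγH² = 0.5×0.3770×17.6×3.9² = 50.46 kN/m, acting at H/3 = 1.300 m above the base.
Overturning moment M_o = P_a × H/3 = 50.46 × 1.300 = 65.60.
Resisting moment M_r = W × 1.2 = 135.7 × 1.2 = 162.8.
FS_overturning = M_r/M_o = 162.8/65.60 = 2.482.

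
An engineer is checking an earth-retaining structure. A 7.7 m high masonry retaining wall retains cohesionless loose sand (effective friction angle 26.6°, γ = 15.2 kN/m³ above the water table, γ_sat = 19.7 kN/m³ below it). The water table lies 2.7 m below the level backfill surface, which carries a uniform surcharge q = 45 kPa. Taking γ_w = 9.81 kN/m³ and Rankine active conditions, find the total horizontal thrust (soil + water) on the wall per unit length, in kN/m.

K_a = tan²(45° − φ/2) = 0.3814.
γ' = 19.7 − 9.81 = 9.890 kN/m³. h₂ = H − d_w = 5.0 m.
σ'_h: at surface K_a·q = 17.17; at WT K_a(q+γd_w) = 32.82; at base K_a(q+γd_w+γ'h₂) = 51.68 kPa.
P₁ = ½(17.17+32.82)×2.7 = 67.48; P₂ = ½(32.82+51.68)×5.0 = 211.3; P_w = ½γ_w h₂² = 122.6.
Total = 67.48+211.3+122.6 = 401.4 kN/m.

401 kN/m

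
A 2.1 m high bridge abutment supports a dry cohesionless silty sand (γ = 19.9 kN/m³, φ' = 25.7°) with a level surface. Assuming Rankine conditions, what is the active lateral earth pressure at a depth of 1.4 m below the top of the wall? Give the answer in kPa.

K_a = (1 − sin φ)/(1 + sin φ) = 0.3950.
σ_h = K_a γ z = 0.3950 × 19.9 × 1.4 = 11.01 kPa.

11.0 kPa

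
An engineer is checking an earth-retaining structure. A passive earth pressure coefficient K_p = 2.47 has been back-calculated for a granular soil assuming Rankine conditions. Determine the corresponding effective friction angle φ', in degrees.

K_p = (1+sin φ)/(1−sin φ) ⇒ sin φ = (K_p − 1)/(K_p + 1) = 0.4236.
φ = arcsin(0.4236) = 25.06°.

25.1°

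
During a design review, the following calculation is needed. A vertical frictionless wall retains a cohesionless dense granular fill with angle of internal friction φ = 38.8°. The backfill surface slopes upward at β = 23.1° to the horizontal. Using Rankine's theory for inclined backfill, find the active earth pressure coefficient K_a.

0.282

K_a = cos β · (cos β − √(cos²β − cos²φ)) / (cos β + √(cos²β − cos²φ)).
cos β = 0.9198, cos φ = 0.7793, √(cos²β − cos²φ) = 0.4886.
K_a = 0.9198 × (0.9198 − 0.4886)/(0.9198 + 0.4886) = 0.2816.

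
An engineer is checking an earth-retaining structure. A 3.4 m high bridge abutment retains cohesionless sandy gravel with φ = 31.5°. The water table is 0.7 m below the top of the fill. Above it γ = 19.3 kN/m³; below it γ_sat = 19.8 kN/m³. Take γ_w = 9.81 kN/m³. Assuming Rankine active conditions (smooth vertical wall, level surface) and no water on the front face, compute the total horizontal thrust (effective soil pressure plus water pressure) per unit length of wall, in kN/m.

60.1 kN/m

K_a = tan²(45° − φ/2) = 0.3136.
γ' = 19.8 − 9.81 = 9.990 kN/m³. Depth below WT = 2.7 m.
σ'_h at WT = K_a γ d_w = 4.237 kPa; at base = 4.237 + K_a γ' × 2.7 = 12.70 kPa.
P₁ (0–0.7 m) = ½×4.237×0.7 = 1.483. P₂ (0.7–3.4 m) = ½(4.237+12.70)×2.7 = 22.86.
P_w = ½ γ_w h₂² = 0.5×9.81×2.7² = 35.76. Total = 1.483+22.86+35.76 = 60.10 kN/m.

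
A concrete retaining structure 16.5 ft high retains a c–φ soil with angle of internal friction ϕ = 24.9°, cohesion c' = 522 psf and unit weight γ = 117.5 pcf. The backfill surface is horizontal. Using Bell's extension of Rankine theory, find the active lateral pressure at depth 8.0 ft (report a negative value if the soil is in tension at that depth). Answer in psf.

-283 psf

K_a = (1 − sin φ)/(1 + sin φ) = 0.4074.
σ_a = K_a γ z − 2c√K_a = 0.4074×117.5×8.0 − 2×522×0.6383 = -283.4 psf.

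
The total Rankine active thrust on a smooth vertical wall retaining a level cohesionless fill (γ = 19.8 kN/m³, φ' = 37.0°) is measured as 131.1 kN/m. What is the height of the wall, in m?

7.30 m

K_a = 0.2486. P_a = ½ K_a γ H² ⇒ H = √(2P_a/(K_a γ)).
H = √(2×131.1/(0.2486×19.8)) = 7.299 m.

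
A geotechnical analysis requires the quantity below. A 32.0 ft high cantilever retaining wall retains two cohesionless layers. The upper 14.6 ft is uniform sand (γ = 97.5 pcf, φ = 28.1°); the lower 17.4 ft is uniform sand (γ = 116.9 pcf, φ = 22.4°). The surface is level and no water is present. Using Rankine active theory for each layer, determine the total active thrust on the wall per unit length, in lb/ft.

22800 lb/ft

K_a1 = tan²(45°−28.1°/2) = 0.3596; K_a2 = tan²(45°−22.4°/2) = 0.4482.
Layer 1: σ at base = K_a1 γ₁ h₁ = 511.9 psf; P₁ = ½×511.9×14.6 = 3737.
Layer 2: σ_v at top = γ₁h₁ = 1424; σ_h top = K_a2×1424 = 637.9; σ_h base = K_a2×(1424+116.9×17.4) = 1550.
P₂ = ½(637.9+1550)×17.4 = 19030. Total P_a = 3737+19030 = 22770 lb/ft.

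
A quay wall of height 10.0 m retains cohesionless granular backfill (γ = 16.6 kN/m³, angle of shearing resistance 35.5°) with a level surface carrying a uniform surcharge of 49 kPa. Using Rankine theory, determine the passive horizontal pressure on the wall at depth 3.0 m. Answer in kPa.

K_p = (1 + sin φ)/(1 − sin φ) = 3.770.
σ_v = γz + q = 16.6 × 3.0 + 49 = 98.80 kPa.
σ_h = K_p σ_v = 3.770 × 98.80 = 372.5 kPa.

372 kPa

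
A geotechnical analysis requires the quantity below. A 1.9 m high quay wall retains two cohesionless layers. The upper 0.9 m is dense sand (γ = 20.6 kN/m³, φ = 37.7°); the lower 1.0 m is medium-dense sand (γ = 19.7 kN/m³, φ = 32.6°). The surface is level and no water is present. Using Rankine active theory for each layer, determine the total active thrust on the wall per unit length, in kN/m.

10.5 kN/m

K_a1 = tan²(45°−37.7°/2) = 0.2411; K_a2 = tan²(45°−32.6°/2) = 0.2997.
Layer 1: σ at base = K_a1 γ₁ h₁ = 4.469 kPa; P₁ = ½×4.469×0.9 = 2.011.
Layer 2: σ_v at top = γ₁h₁ = 18.54; σ_h top = K_a2×18.54 = 5.557; σ_h base = K_a2×(18.54+19.7×1.0) = 11.46.
P₂ = ½(5.557+11.46)×1.0 = 8.510. Total P_a = 2.011+8.510 = 10.52 kN/m.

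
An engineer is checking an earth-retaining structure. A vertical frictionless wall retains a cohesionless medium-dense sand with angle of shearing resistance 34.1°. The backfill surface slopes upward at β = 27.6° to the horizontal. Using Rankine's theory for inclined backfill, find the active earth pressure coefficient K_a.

K_a = cos β · (cos β − √(cos²β − cos²φ)) / (cos β + √(cos²β − cos²φ)).
cos β = 0.8862, cos φ = 0.8281, √(cos²β − cos²φ) = 0.3157.
K_a = 0.8862 × (0.8862 − 0.3157)/(0.8862 + 0.3157) = 0.4206.

0.421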